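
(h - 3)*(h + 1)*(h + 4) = h^3 + 2*h^2 - 11*h - 12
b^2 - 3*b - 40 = (b - 8)*(b + 5)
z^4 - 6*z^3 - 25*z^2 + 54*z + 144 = (z - 8)*(z - 3)*(z + 2)*(z + 3)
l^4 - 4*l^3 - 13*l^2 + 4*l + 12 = (l - 6)*(l - 1)*(l + 1)*(l + 2)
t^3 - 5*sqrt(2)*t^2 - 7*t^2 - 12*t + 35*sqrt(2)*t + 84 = (t - 7)*(t - 6*sqrt(2))*(t + sqrt(2))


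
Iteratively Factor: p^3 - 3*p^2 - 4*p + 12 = (p + 2)*(p^2 - 5*p + 6) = (p - 2)*(p + 2)*(p - 3)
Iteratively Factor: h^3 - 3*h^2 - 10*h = (h + 2)*(h^2 - 5*h) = h*(h + 2)*(h - 5)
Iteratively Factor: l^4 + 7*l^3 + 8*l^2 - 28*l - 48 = (l - 2)*(l^3 + 9*l^2 + 26*l + 24) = (l - 2)*(l + 3)*(l^2 + 6*l + 8) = (l - 2)*(l + 3)*(l + 4)*(l + 2)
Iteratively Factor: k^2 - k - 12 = (k + 3)*(k - 4)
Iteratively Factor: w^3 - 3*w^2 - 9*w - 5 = (w + 1)*(w^2 - 4*w - 5) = (w + 1)^2*(w - 5)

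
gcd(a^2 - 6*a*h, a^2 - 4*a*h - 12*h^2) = a - 6*h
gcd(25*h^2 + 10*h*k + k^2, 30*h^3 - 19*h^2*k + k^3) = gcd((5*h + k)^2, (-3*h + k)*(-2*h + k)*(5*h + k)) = 5*h + k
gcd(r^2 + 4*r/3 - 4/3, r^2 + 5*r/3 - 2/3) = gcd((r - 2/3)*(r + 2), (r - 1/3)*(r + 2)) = r + 2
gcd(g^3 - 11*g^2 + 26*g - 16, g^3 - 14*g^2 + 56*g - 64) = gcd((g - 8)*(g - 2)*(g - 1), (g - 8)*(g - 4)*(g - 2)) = g^2 - 10*g + 16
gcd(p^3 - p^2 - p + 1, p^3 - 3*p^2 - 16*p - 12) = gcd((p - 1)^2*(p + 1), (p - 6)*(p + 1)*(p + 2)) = p + 1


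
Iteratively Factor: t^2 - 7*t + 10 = (t - 2)*(t - 5)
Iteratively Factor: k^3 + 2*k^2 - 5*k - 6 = (k - 2)*(k^2 + 4*k + 3) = (k - 2)*(k + 1)*(k + 3)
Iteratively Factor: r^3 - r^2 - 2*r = (r + 1)*(r^2 - 2*r) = (r - 2)*(r + 1)*(r)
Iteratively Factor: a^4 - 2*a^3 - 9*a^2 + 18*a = (a - 3)*(a^3 + a^2 - 6*a) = (a - 3)*(a - 2)*(a^2 + 3*a) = (a - 3)*(a - 2)*(a + 3)*(a)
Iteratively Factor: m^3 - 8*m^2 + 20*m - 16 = (m - 2)*(m^2 - 6*m + 8) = (m - 2)^2*(m - 4)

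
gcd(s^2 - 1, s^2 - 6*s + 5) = s - 1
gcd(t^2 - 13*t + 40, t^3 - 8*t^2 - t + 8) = t - 8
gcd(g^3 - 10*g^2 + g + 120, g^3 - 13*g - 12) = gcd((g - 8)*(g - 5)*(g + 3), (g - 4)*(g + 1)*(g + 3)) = g + 3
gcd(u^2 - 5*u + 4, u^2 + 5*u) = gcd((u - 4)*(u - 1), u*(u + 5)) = 1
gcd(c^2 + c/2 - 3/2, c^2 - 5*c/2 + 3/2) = c - 1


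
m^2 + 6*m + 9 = (m + 3)^2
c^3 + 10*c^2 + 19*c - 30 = (c - 1)*(c + 5)*(c + 6)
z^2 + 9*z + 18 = (z + 3)*(z + 6)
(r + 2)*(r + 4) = r^2 + 6*r + 8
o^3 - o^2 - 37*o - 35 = (o - 7)*(o + 1)*(o + 5)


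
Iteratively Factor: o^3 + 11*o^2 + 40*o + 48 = (o + 4)*(o^2 + 7*o + 12) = (o + 4)^2*(o + 3)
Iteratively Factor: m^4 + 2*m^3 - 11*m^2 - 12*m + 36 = (m + 3)*(m^3 - m^2 - 8*m + 12) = (m - 2)*(m + 3)*(m^2 + m - 6) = (m - 2)*(m + 3)^2*(m - 2)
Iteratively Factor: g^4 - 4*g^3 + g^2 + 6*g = (g)*(g^3 - 4*g^2 + g + 6) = g*(g + 1)*(g^2 - 5*g + 6) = g*(g - 2)*(g + 1)*(g - 3)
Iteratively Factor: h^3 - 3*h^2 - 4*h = (h + 1)*(h^2 - 4*h) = (h - 4)*(h + 1)*(h)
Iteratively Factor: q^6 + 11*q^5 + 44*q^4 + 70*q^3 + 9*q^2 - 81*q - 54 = (q + 3)*(q^5 + 8*q^4 + 20*q^3 + 10*q^2 - 21*q - 18) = (q + 3)^2*(q^4 + 5*q^3 + 5*q^2 - 5*q - 6) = (q + 3)^3*(q^3 + 2*q^2 - q - 2) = (q - 1)*(q + 3)^3*(q^2 + 3*q + 2) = (q - 1)*(q + 1)*(q + 3)^3*(q + 2)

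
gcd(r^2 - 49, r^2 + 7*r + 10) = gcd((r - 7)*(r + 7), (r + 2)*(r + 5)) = 1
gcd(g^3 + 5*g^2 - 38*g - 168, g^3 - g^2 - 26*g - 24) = g^2 - 2*g - 24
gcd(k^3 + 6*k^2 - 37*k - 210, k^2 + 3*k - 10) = k + 5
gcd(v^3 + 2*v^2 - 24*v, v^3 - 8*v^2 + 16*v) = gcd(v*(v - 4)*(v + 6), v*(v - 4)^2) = v^2 - 4*v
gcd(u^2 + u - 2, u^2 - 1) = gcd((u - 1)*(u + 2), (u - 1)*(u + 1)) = u - 1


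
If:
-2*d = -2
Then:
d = 1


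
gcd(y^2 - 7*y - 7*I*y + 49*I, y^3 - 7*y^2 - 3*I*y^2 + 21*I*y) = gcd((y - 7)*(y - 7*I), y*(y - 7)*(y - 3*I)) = y - 7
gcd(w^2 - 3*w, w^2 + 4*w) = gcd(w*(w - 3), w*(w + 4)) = w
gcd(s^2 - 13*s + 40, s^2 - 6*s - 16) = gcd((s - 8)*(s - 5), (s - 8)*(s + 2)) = s - 8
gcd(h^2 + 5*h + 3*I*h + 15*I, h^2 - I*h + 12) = h + 3*I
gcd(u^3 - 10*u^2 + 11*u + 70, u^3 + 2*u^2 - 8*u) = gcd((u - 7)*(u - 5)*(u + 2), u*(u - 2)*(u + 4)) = 1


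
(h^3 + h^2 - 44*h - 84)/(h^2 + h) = (h^3 + h^2 - 44*h - 84)/(h*(h + 1))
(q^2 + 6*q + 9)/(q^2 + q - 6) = (q + 3)/(q - 2)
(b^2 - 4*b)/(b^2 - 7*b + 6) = b*(b - 4)/(b^2 - 7*b + 6)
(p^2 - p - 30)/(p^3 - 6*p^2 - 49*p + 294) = (p + 5)/(p^2 - 49)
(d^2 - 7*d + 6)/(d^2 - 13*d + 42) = (d - 1)/(d - 7)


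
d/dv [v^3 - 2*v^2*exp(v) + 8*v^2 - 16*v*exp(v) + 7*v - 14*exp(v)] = -2*v^2*exp(v) + 3*v^2 - 20*v*exp(v) + 16*v - 30*exp(v) + 7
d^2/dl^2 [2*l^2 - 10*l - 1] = 4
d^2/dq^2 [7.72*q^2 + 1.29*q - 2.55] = 15.4400000000000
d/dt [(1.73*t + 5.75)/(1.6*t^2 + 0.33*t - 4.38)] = (2.768*t^2 + 0.5709*t - (1.73*t + 5.75)*(3.2*t + 0.33) - 7.5774)/(1.6*t^2 + 0.33*t - 4.38)^2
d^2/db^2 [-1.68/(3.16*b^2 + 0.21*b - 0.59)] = (33.551616*b^2 + 2.229696*b - 1.68*(6.32*b + 0.21)*(12.64*b + 0.42) - 6.264384)/(3.16*b^2 + 0.21*b - 0.59)^3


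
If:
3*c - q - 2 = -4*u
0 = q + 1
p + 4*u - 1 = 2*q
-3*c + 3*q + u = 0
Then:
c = -11/15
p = -21/5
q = -1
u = 4/5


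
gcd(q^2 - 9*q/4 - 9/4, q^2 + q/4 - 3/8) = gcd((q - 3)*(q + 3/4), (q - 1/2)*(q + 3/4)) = q + 3/4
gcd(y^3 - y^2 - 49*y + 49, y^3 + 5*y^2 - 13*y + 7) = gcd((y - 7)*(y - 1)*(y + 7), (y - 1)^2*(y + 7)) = y^2 + 6*y - 7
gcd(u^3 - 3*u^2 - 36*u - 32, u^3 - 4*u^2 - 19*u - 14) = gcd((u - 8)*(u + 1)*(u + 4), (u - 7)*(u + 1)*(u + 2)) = u + 1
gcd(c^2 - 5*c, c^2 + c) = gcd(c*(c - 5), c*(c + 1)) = c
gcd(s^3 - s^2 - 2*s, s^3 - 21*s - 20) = s + 1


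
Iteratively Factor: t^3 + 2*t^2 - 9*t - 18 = (t + 2)*(t^2 - 9) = (t - 3)*(t + 2)*(t + 3)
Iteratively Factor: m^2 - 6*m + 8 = (m - 2)*(m - 4)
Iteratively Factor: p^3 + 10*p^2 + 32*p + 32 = (p + 4)*(p^2 + 6*p + 8) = (p + 4)^2*(p + 2)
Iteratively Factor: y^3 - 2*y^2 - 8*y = (y)*(y^2 - 2*y - 8) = y*(y - 4)*(y + 2)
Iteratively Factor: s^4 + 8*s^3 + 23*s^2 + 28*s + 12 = (s + 3)*(s^3 + 5*s^2 + 8*s + 4) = (s + 2)*(s + 3)*(s^2 + 3*s + 2) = (s + 2)^2*(s + 3)*(s + 1)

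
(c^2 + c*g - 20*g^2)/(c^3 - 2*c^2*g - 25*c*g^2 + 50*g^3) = (c - 4*g)/(c^2 - 7*c*g + 10*g^2)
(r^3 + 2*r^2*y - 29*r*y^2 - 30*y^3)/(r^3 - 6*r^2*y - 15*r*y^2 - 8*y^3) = (-r^2 - r*y + 30*y^2)/(-r^2 + 7*r*y + 8*y^2)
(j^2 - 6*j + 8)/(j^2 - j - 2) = (j - 4)/(j + 1)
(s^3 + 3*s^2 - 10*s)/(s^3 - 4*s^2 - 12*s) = (-s^2 - 3*s + 10)/(-s^2 + 4*s + 12)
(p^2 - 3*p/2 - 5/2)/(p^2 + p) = (p - 5/2)/p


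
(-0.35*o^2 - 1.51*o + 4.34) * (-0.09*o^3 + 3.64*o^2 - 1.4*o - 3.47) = 0.0315*o^5 - 1.1381*o^4 - 5.397*o^3 + 19.1261*o^2 - 0.8363*o - 15.0598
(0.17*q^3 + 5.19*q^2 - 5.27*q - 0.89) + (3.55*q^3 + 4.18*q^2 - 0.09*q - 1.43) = 3.72*q^3 + 9.37*q^2 - 5.36*q - 2.32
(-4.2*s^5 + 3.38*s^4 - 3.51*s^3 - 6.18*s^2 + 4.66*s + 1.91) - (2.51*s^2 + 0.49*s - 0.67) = -4.2*s^5 + 3.38*s^4 - 3.51*s^3 - 8.69*s^2 + 4.17*s + 2.58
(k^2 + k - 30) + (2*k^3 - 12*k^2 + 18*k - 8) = 2*k^3 - 11*k^2 + 19*k - 38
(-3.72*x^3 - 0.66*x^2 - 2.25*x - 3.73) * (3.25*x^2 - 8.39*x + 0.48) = -12.09*x^5 + 29.0658*x^4 - 3.5607*x^3 + 6.4382*x^2 + 30.2147*x - 1.7904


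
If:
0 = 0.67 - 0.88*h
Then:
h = 0.76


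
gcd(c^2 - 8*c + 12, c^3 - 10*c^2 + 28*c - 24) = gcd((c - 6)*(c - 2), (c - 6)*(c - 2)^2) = c^2 - 8*c + 12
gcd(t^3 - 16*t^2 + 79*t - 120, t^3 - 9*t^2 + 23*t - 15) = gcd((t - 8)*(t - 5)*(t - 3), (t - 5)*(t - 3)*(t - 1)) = t^2 - 8*t + 15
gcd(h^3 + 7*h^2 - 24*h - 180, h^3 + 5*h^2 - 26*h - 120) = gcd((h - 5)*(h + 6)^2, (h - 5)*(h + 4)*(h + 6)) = h^2 + h - 30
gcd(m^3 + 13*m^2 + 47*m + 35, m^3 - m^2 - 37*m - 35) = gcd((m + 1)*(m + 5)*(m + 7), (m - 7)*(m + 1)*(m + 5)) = m^2 + 6*m + 5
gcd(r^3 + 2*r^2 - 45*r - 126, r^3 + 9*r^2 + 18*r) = r^2 + 9*r + 18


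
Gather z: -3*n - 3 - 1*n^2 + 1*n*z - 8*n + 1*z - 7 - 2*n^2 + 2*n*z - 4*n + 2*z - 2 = -3*n^2 - 15*n + z*(3*n + 3) - 12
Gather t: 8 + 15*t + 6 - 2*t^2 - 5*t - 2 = -2*t^2 + 10*t + 12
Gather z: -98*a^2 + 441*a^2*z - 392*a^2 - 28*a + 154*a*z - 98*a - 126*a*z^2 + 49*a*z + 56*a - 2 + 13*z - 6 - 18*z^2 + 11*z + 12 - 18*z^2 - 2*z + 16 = -490*a^2 - 70*a + z^2*(-126*a - 36) + z*(441*a^2 + 203*a + 22) + 20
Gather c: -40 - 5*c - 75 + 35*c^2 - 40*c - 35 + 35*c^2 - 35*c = 70*c^2 - 80*c - 150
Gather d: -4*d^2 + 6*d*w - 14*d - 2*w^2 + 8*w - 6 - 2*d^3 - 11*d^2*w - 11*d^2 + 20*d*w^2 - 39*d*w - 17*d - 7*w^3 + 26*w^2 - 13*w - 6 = -2*d^3 + d^2*(-11*w - 15) + d*(20*w^2 - 33*w - 31) - 7*w^3 + 24*w^2 - 5*w - 12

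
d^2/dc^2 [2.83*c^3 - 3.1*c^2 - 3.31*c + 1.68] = 16.98*c - 6.2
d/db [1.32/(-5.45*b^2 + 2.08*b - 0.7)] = (14.388*b - 2.7456)/(5.45*b^2 - 2.08*b + 0.7)^2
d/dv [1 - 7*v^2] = -14*v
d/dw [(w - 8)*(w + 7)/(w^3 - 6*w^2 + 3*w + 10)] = (-w^4 + 2*w^3 + 165*w^2 - 652*w + 158)/(w^6 - 12*w^5 + 42*w^4 - 16*w^3 - 111*w^2 + 60*w + 100)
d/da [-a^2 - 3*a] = -2*a - 3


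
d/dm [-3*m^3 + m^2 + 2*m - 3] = -9*m^2 + 2*m + 2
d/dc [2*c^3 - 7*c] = 6*c^2 - 7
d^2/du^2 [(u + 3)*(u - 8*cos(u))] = 2*(4*u + 12)*cos(u) + 16*sin(u) + 2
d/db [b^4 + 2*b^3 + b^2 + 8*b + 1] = 4*b^3 + 6*b^2 + 2*b + 8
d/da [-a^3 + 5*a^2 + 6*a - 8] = -3*a^2 + 10*a + 6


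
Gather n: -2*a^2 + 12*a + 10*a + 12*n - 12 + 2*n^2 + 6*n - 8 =-2*a^2 + 22*a + 2*n^2 + 18*n - 20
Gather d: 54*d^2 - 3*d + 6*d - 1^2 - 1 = 54*d^2 + 3*d - 2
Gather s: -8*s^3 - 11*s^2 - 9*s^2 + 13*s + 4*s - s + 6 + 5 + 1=-8*s^3 - 20*s^2 + 16*s + 12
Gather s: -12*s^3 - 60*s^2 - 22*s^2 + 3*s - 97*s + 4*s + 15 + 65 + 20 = -12*s^3 - 82*s^2 - 90*s + 100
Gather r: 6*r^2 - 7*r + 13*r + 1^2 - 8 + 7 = 6*r^2 + 6*r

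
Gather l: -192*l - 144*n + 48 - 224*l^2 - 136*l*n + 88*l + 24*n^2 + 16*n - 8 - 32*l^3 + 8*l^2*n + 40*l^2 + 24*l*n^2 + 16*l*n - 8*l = -32*l^3 + l^2*(8*n - 184) + l*(24*n^2 - 120*n - 112) + 24*n^2 - 128*n + 40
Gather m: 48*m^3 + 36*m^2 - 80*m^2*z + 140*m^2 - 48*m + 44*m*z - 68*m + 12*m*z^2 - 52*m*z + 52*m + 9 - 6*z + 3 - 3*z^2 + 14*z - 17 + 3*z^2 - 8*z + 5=48*m^3 + m^2*(176 - 80*z) + m*(12*z^2 - 8*z - 64)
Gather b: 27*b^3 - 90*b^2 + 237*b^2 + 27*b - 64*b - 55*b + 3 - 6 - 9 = 27*b^3 + 147*b^2 - 92*b - 12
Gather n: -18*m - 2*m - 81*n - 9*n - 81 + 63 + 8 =-20*m - 90*n - 10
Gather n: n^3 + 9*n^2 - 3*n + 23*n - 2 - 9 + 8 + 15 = n^3 + 9*n^2 + 20*n + 12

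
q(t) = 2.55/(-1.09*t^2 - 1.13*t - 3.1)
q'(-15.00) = -0.00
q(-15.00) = -0.01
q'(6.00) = 0.02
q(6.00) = -0.05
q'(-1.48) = -0.37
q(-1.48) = -0.67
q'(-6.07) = -0.02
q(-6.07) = -0.07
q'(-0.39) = 0.09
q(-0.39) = -0.90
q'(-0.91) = -0.25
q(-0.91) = -0.86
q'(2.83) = 0.08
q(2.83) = -0.17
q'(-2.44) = -0.23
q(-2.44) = -0.37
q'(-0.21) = 0.20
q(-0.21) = -0.88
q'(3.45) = 0.06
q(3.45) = -0.13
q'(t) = 2.55*(2.18*t + 1.13)/(-1.09*t^2 - 1.13*t - 3.1)^2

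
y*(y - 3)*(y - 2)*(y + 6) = y^4 + y^3 - 24*y^2 + 36*y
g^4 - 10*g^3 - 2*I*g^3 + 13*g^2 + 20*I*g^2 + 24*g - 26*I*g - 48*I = (g - 8)*(g - 3)*(g + 1)*(g - 2*I)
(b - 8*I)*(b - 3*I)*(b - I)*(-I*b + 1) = -I*b^4 - 11*b^3 + 23*I*b^2 - 11*b + 24*I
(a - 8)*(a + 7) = a^2 - a - 56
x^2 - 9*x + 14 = (x - 7)*(x - 2)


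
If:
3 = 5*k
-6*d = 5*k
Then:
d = -1/2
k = 3/5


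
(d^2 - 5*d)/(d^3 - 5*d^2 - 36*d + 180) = d/(d^2 - 36)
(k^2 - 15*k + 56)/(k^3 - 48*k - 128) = (k - 7)/(k^2 + 8*k + 16)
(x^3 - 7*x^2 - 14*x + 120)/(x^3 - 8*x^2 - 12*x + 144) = (x - 5)/(x - 6)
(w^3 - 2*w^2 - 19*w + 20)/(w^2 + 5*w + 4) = (w^2 - 6*w + 5)/(w + 1)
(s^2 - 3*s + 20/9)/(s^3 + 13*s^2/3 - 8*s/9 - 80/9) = (3*s - 5)/(3*s^2 + 17*s + 20)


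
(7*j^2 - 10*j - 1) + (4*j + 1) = 7*j^2 - 6*j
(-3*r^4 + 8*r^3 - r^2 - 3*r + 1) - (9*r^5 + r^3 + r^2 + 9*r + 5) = -9*r^5 - 3*r^4 + 7*r^3 - 2*r^2 - 12*r - 4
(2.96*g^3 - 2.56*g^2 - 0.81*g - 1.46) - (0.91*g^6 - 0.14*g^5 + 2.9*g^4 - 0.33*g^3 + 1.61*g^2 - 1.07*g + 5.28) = -0.91*g^6 + 0.14*g^5 - 2.9*g^4 + 3.29*g^3 - 4.17*g^2 + 0.26*g - 6.74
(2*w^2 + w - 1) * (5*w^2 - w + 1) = 10*w^4 + 3*w^3 - 4*w^2 + 2*w - 1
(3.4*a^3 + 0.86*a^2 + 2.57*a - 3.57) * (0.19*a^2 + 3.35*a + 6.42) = 0.646*a^5 + 11.5534*a^4 + 25.1973*a^3 + 13.4524*a^2 + 4.5399*a - 22.9194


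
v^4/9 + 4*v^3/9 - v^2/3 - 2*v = v*(v/3 + 1)^2*(v - 2)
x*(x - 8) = x^2 - 8*x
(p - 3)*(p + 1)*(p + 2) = p^3 - 7*p - 6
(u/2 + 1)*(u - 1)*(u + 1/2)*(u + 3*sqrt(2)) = u^4/2 + 3*u^3/4 + 3*sqrt(2)*u^3/2 - 3*u^2/4 + 9*sqrt(2)*u^2/4 - 9*sqrt(2)*u/4 - u/2 - 3*sqrt(2)/2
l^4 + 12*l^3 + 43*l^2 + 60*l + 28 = (l + 1)*(l + 2)^2*(l + 7)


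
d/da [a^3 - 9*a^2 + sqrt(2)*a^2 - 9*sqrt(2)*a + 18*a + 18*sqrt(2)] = 3*a^2 - 18*a + 2*sqrt(2)*a - 9*sqrt(2) + 18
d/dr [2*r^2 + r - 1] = 4*r + 1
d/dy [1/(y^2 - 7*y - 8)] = (7 - 2*y)/(-y^2 + 7*y + 8)^2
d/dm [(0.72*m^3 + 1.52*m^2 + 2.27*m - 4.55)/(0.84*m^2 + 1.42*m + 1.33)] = (0.6048*m^4 + 2.0448*m^3 + 3.1244*m^2 + 11.6872*m + 9.4801)/(0.7056*m^4 + 2.3856*m^3 + 4.2508*m^2 + 3.7772*m + 1.7689)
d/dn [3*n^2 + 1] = 6*n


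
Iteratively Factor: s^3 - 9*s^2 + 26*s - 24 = (s - 2)*(s^2 - 7*s + 12) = (s - 3)*(s - 2)*(s - 4)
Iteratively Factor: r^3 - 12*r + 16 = (r - 2)*(r^2 + 2*r - 8) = (r - 2)*(r + 4)*(r - 2)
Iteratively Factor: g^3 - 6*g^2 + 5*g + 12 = (g - 3)*(g^2 - 3*g - 4) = (g - 4)*(g - 3)*(g + 1)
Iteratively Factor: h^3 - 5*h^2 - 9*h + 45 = (h + 3)*(h^2 - 8*h + 15) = (h - 3)*(h + 3)*(h - 5)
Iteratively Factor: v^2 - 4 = (v + 2)*(v - 2)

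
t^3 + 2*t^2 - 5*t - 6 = (t - 2)*(t + 1)*(t + 3)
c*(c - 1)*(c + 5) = c^3 + 4*c^2 - 5*c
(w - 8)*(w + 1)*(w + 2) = w^3 - 5*w^2 - 22*w - 16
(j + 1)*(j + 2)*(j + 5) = j^3 + 8*j^2 + 17*j + 10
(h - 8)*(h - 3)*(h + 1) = h^3 - 10*h^2 + 13*h + 24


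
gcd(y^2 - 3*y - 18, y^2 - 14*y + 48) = y - 6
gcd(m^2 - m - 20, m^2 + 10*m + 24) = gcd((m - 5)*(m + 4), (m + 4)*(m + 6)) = m + 4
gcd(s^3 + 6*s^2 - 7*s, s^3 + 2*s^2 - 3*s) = s^2 - s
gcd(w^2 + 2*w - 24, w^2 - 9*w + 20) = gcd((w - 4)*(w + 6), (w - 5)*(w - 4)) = w - 4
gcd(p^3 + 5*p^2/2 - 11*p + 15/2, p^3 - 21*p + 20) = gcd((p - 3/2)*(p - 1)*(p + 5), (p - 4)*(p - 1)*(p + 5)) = p^2 + 4*p - 5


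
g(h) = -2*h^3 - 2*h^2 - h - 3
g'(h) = -6*h^2 - 4*h - 1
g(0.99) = -7.89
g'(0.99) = -10.84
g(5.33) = -367.99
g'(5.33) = -192.77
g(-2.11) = 8.99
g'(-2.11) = -19.27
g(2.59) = -53.75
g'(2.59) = -51.61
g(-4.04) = 100.28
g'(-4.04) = -82.77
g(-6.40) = 445.77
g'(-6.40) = -221.16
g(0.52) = -4.34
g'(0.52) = -4.70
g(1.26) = -11.44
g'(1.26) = -15.57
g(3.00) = -78.00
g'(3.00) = -67.00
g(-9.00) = 1302.00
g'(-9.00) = -451.00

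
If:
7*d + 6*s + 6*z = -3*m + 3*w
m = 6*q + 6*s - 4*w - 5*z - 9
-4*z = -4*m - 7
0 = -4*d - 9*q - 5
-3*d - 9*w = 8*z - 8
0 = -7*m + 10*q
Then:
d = -44719/848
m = 3465/106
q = 4851/212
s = 2969/636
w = -10299/848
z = 7301/212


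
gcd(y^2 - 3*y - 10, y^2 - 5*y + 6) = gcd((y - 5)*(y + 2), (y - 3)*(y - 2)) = 1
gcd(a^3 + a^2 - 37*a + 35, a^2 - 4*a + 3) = a - 1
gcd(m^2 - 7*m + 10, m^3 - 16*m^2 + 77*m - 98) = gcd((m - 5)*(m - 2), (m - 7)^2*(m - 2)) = m - 2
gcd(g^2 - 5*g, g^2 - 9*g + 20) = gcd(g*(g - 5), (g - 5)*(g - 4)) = g - 5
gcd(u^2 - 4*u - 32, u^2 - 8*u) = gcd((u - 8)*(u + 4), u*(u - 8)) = u - 8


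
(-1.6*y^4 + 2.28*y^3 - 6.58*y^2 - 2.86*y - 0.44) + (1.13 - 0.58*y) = -1.6*y^4 + 2.28*y^3 - 6.58*y^2 - 3.44*y + 0.69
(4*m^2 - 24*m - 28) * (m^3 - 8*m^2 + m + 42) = 4*m^5 - 56*m^4 + 168*m^3 + 368*m^2 - 1036*m - 1176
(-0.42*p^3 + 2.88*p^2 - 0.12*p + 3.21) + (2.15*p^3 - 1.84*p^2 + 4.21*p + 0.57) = 1.73*p^3 + 1.04*p^2 + 4.09*p + 3.78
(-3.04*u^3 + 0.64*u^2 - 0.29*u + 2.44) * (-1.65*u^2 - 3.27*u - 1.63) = 5.016*u^5 + 8.8848*u^4 + 3.3409*u^3 - 4.1209*u^2 - 7.5061*u - 3.9772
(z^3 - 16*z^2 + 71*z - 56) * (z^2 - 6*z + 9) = z^5 - 22*z^4 + 176*z^3 - 626*z^2 + 975*z - 504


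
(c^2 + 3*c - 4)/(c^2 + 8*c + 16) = (c - 1)/(c + 4)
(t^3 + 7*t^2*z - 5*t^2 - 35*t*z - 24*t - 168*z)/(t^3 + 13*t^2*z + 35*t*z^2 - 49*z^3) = (-t^2 + 5*t + 24)/(-t^2 - 6*t*z + 7*z^2)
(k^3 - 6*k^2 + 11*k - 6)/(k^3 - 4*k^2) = (k^3 - 6*k^2 + 11*k - 6)/(k^2*(k - 4))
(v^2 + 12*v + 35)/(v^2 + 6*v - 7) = (v + 5)/(v - 1)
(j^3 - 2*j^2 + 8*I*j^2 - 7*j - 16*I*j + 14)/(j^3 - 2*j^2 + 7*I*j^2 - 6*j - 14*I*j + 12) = (j + 7*I)/(j + 6*I)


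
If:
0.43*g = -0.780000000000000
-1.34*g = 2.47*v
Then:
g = -1.81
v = 0.98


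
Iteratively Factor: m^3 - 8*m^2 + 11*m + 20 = (m + 1)*(m^2 - 9*m + 20) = (m - 5)*(m + 1)*(m - 4)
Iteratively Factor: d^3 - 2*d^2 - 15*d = (d - 5)*(d^2 + 3*d) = d*(d - 5)*(d + 3)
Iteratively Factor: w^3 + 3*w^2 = (w)*(w^2 + 3*w) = w*(w + 3)*(w)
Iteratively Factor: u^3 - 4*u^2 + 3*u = (u - 3)*(u^2 - u) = (u - 3)*(u - 1)*(u)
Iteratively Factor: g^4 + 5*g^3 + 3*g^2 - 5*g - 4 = (g + 4)*(g^3 + g^2 - g - 1) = (g + 1)*(g + 4)*(g^2 - 1) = (g - 1)*(g + 1)*(g + 4)*(g + 1)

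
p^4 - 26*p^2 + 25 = (p - 5)*(p - 1)*(p + 1)*(p + 5)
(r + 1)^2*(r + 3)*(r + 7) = r^4 + 12*r^3 + 42*r^2 + 52*r + 21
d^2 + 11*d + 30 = (d + 5)*(d + 6)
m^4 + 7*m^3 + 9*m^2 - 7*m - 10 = (m - 1)*(m + 1)*(m + 2)*(m + 5)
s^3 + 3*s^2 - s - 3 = (s - 1)*(s + 1)*(s + 3)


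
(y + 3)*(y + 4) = y^2 + 7*y + 12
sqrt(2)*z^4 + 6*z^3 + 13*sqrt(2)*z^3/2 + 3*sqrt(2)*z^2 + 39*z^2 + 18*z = z*(z + 6)*(z + 3*sqrt(2))*(sqrt(2)*z + sqrt(2)/2)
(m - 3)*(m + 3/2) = m^2 - 3*m/2 - 9/2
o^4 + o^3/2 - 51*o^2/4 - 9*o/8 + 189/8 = (o - 3)*(o - 3/2)*(o + 3/2)*(o + 7/2)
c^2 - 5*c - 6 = (c - 6)*(c + 1)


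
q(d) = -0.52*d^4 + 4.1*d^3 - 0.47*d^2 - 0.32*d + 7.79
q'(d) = -2.08*d^3 + 12.3*d^2 - 0.94*d - 0.32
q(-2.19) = -48.79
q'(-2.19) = 82.58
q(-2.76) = -111.28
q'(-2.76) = 139.70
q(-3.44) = -236.39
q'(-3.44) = 233.14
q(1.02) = 10.76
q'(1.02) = 9.31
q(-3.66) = -291.66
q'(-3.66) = 269.86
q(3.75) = 113.36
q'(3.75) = 59.44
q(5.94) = 201.24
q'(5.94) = -7.85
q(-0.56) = 7.05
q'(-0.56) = 4.43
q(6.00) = 200.63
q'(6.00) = -12.44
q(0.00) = 7.79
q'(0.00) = -0.32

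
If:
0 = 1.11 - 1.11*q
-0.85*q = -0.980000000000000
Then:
No Solution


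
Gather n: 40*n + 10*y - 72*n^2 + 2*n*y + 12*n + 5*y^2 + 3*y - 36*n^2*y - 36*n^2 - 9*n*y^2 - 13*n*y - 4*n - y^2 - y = n^2*(-36*y - 108) + n*(-9*y^2 - 11*y + 48) + 4*y^2 + 12*y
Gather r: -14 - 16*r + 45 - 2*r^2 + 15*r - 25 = -2*r^2 - r + 6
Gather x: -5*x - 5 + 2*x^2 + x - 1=2*x^2 - 4*x - 6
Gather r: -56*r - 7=-56*r - 7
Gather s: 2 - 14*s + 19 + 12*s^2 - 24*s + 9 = 12*s^2 - 38*s + 30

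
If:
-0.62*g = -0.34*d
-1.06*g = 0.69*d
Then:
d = 0.00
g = 0.00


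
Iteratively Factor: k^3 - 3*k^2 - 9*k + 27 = (k - 3)*(k^2 - 9) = (k - 3)^2*(k + 3)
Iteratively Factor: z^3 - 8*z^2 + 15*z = (z - 5)*(z^2 - 3*z) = z*(z - 5)*(z - 3)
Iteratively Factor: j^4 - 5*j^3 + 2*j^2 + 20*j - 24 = (j - 2)*(j^3 - 3*j^2 - 4*j + 12) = (j - 2)*(j + 2)*(j^2 - 5*j + 6) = (j - 3)*(j - 2)*(j + 2)*(j - 2)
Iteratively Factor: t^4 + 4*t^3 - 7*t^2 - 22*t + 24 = (t + 4)*(t^3 - 7*t + 6) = (t - 2)*(t + 4)*(t^2 + 2*t - 3) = (t - 2)*(t - 1)*(t + 4)*(t + 3)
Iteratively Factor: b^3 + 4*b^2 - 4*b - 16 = (b + 2)*(b^2 + 2*b - 8) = (b + 2)*(b + 4)*(b - 2)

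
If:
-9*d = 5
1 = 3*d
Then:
No Solution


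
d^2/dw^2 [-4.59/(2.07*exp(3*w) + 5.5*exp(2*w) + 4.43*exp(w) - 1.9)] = (-4.59*(6.21*exp(2*w) + 11.0*exp(w) + 4.43)*(12.42*exp(2*w) + 22.0*exp(w) + 8.86)*exp(w) + (85.5117*exp(2*w) + 100.98*exp(w) + 20.3337)*(2.07*exp(3*w) + 5.5*exp(2*w) + 4.43*exp(w) - 1.9))*exp(w)/(2.07*exp(3*w) + 5.5*exp(2*w) + 4.43*exp(w) - 1.9)^3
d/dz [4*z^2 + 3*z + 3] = 8*z + 3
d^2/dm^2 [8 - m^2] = -2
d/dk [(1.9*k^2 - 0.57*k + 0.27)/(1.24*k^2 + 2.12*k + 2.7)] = (4.7348*k^2 + 9.5904*k - 2.1114)/(1.5376*k^4 + 5.2576*k^3 + 11.1904*k^2 + 11.448*k + 7.29)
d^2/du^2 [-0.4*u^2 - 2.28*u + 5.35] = -0.800000000000000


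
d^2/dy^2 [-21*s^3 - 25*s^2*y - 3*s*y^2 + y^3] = -6*s + 6*y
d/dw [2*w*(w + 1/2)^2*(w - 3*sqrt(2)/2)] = 8*w^3 - 9*sqrt(2)*w^2 + 6*w^2 - 6*sqrt(2)*w + w - 3*sqrt(2)/4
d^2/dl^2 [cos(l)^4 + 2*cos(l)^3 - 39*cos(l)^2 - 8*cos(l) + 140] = -16*sin(l)^4 - 136*sin(l)^2 + 13*cos(l)/2 - 9*cos(3*l)/2 + 74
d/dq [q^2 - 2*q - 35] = 2*q - 2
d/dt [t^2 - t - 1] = 2*t - 1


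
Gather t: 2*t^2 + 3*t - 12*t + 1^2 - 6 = 2*t^2 - 9*t - 5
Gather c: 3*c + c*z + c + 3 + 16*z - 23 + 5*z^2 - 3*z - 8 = c*(z + 4) + 5*z^2 + 13*z - 28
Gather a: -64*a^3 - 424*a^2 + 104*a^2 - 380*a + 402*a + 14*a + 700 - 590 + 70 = -64*a^3 - 320*a^2 + 36*a + 180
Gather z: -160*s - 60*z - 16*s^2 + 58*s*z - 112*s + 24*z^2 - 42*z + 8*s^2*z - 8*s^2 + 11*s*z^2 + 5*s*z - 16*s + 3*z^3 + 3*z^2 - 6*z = -24*s^2 - 288*s + 3*z^3 + z^2*(11*s + 27) + z*(8*s^2 + 63*s - 108)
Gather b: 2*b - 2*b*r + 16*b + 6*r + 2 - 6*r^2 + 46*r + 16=b*(18 - 2*r) - 6*r^2 + 52*r + 18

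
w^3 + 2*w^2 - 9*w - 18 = (w - 3)*(w + 2)*(w + 3)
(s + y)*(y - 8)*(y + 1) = s*y^2 - 7*s*y - 8*s + y^3 - 7*y^2 - 8*y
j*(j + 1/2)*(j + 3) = j^3 + 7*j^2/2 + 3*j/2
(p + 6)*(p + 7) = p^2 + 13*p + 42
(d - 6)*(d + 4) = d^2 - 2*d - 24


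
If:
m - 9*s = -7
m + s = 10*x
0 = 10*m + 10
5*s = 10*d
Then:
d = 1/3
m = -1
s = 2/3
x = -1/30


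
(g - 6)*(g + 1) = g^2 - 5*g - 6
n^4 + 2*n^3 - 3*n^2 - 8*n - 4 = (n - 2)*(n + 1)^2*(n + 2)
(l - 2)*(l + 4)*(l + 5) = l^3 + 7*l^2 + 2*l - 40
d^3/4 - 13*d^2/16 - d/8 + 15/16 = (d/4 + 1/4)*(d - 3)*(d - 5/4)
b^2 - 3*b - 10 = (b - 5)*(b + 2)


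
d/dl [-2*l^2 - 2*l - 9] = -4*l - 2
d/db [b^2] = 2*b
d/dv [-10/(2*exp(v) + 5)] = 20*exp(v)/(2*exp(v) + 5)^2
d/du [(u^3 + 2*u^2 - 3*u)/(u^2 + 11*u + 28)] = (u^4 + 22*u^3 + 109*u^2 + 112*u - 84)/(u^4 + 22*u^3 + 177*u^2 + 616*u + 784)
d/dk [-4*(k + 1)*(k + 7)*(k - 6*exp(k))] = 24*k^2*exp(k) - 12*k^2 + 240*k*exp(k) - 64*k + 360*exp(k) - 28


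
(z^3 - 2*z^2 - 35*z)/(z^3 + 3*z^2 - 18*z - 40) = z*(z - 7)/(z^2 - 2*z - 8)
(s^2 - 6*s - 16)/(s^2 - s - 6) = (s - 8)/(s - 3)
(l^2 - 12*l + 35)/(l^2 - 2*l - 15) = (l - 7)/(l + 3)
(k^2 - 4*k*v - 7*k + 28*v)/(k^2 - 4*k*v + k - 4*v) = (k - 7)/(k + 1)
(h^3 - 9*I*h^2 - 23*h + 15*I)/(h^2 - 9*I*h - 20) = (h^2 - 4*I*h - 3)/(h - 4*I)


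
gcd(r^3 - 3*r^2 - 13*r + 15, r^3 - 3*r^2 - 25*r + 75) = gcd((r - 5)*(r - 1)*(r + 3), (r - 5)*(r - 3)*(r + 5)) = r - 5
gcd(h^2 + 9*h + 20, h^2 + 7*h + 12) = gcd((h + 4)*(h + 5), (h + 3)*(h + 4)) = h + 4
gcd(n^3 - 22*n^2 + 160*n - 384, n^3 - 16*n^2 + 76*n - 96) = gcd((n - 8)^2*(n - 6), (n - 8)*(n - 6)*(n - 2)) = n^2 - 14*n + 48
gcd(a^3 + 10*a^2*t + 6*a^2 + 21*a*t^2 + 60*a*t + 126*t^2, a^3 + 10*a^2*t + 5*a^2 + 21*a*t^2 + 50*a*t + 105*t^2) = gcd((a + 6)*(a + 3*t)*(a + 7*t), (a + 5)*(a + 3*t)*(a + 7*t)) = a^2 + 10*a*t + 21*t^2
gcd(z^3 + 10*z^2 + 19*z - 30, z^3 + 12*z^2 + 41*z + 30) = z^2 + 11*z + 30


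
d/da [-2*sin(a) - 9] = -2*cos(a)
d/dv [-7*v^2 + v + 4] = 1 - 14*v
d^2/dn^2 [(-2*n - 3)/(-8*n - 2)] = 40/(4*n + 1)^3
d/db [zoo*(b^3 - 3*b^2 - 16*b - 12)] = zoo*(b^2 + b + 1)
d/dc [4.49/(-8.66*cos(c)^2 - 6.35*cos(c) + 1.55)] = -(77.7668*cos(c) + 28.5115)*sin(c)/(8.66*cos(c)^2 + 6.35*cos(c) - 1.55)^2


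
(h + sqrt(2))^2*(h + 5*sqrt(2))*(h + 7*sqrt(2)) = h^4 + 14*sqrt(2)*h^3 + 120*h^2 + 164*sqrt(2)*h + 140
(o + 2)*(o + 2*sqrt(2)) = o^2 + 2*o + 2*sqrt(2)*o + 4*sqrt(2)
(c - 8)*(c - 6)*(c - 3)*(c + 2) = c^4 - 15*c^3 + 56*c^2 + 36*c - 288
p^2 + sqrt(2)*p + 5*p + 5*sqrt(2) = (p + 5)*(p + sqrt(2))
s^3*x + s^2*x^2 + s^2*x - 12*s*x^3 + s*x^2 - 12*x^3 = (s - 3*x)*(s + 4*x)*(s*x + x)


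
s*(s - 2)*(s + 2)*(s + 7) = s^4 + 7*s^3 - 4*s^2 - 28*s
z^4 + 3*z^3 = z^3*(z + 3)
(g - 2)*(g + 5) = g^2 + 3*g - 10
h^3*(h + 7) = h^4 + 7*h^3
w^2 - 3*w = w*(w - 3)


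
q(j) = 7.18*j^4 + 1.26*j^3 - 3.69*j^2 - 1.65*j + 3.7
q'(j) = 28.72*j^3 + 3.78*j^2 - 7.38*j - 1.65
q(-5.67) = 7085.65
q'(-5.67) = -5073.49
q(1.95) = 99.61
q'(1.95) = 211.29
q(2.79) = 432.79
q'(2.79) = 630.91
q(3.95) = 1765.15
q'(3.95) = 1798.19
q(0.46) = 2.60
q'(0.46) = -1.45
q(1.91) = 91.42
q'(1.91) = 198.16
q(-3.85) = 1460.95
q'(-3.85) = -1556.16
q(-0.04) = 3.76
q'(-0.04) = -1.35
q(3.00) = 581.14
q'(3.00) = 785.67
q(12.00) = 150514.30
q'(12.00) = 50082.27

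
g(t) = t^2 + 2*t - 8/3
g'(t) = 2*t + 2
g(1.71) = 3.68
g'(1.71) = 5.42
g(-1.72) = -3.15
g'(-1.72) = -1.44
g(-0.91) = -3.66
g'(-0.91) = 0.18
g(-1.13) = -3.65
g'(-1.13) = -0.26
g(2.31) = 7.29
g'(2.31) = 6.62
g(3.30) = 14.82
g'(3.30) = 8.60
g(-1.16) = -3.64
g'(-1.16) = -0.32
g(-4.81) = 10.85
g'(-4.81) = -7.62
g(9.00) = 96.33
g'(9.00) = 20.00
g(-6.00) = 21.33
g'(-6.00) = -10.00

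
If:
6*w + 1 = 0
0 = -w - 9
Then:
No Solution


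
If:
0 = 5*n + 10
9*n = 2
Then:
No Solution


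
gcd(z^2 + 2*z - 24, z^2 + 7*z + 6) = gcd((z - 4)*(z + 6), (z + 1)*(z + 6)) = z + 6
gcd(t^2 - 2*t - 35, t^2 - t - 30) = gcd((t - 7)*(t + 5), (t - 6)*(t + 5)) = t + 5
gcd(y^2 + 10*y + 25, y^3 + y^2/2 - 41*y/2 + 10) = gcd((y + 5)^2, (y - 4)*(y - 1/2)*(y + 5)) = y + 5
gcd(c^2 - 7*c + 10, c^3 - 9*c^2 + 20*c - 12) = c - 2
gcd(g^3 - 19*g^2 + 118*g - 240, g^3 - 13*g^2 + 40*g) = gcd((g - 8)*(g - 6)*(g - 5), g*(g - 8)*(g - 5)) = g^2 - 13*g + 40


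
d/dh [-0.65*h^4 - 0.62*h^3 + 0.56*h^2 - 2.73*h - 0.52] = -2.6*h^3 - 1.86*h^2 + 1.12*h - 2.73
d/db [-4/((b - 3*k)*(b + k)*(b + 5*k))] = 4*((b - 3*k)*(b + k) + (b - 3*k)*(b + 5*k) + (b + k)*(b + 5*k))/((b - 3*k)^2*(b + k)^2*(b + 5*k)^2)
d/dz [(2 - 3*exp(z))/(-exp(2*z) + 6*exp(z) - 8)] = (-3*exp(2*z) + 4*exp(z) + 12)*exp(z)/(exp(4*z) - 12*exp(3*z) + 52*exp(2*z) - 96*exp(z) + 64)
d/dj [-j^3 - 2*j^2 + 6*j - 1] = -3*j^2 - 4*j + 6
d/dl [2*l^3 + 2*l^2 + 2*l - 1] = 6*l^2 + 4*l + 2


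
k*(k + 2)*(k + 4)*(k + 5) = k^4 + 11*k^3 + 38*k^2 + 40*k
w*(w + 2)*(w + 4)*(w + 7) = w^4 + 13*w^3 + 50*w^2 + 56*w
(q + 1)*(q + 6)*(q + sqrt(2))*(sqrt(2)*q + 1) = sqrt(2)*q^4 + 3*q^3 + 7*sqrt(2)*q^3 + 7*sqrt(2)*q^2 + 21*q^2 + 7*sqrt(2)*q + 18*q + 6*sqrt(2)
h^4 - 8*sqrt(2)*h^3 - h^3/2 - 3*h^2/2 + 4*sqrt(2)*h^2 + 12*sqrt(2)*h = h*(h - 3/2)*(h + 1)*(h - 8*sqrt(2))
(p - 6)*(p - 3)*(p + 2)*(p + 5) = p^4 - 2*p^3 - 35*p^2 + 36*p + 180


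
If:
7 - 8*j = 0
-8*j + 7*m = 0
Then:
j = 7/8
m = 1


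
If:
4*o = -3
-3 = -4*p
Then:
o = -3/4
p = 3/4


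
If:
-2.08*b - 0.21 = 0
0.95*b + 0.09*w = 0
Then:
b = -0.10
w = 1.07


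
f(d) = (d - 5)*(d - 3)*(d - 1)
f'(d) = (d - 5)*(d - 3) + (d - 5)*(d - 1) + (d - 3)*(d - 1) = 3*d^2 - 18*d + 23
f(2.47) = 1.97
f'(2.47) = -3.16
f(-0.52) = -29.53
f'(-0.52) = 33.17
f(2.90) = 0.40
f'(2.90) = -3.97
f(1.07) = 0.53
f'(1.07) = 7.17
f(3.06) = -0.24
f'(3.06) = -3.99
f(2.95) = 0.20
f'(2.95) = -3.99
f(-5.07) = -493.28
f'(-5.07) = 191.37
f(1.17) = 1.19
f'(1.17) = 6.05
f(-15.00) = -5760.00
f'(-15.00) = 968.00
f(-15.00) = -5760.00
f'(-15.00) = 968.00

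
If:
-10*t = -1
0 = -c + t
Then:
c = 1/10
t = 1/10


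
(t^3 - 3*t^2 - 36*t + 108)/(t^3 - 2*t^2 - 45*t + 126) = (t + 6)/(t + 7)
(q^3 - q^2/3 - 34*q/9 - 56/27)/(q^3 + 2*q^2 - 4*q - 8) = (27*q^3 - 9*q^2 - 102*q - 56)/(27*(q^3 + 2*q^2 - 4*q - 8))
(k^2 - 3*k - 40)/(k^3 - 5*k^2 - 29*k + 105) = (k - 8)/(k^2 - 10*k + 21)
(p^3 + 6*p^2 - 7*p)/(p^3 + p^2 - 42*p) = (p - 1)/(p - 6)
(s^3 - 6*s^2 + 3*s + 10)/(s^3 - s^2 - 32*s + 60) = (s + 1)/(s + 6)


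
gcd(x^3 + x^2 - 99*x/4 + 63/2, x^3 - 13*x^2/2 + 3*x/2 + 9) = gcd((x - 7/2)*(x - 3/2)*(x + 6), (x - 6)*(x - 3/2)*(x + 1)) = x - 3/2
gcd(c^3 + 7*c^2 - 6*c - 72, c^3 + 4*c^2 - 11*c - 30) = c - 3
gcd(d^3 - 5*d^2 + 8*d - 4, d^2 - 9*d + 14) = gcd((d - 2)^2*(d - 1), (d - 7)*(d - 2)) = d - 2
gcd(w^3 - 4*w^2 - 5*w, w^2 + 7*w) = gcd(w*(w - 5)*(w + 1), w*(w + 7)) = w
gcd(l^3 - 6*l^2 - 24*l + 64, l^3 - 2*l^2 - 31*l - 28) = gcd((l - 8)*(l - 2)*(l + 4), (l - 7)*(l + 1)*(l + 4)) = l + 4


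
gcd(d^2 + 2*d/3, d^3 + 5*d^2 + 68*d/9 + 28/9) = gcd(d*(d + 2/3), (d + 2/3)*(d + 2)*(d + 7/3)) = d + 2/3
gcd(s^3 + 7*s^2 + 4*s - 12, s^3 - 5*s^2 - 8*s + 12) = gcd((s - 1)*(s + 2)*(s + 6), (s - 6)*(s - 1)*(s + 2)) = s^2 + s - 2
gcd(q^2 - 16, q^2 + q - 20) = q - 4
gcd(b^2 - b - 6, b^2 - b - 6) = b^2 - b - 6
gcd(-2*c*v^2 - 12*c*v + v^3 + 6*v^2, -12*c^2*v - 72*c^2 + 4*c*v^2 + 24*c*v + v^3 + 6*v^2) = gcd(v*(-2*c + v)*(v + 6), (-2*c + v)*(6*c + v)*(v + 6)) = -2*c*v - 12*c + v^2 + 6*v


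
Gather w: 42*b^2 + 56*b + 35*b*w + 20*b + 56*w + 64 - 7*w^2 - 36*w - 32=42*b^2 + 76*b - 7*w^2 + w*(35*b + 20) + 32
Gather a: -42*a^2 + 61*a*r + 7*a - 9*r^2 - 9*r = -42*a^2 + a*(61*r + 7) - 9*r^2 - 9*r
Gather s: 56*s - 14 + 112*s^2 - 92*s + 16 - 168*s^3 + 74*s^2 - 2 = -168*s^3 + 186*s^2 - 36*s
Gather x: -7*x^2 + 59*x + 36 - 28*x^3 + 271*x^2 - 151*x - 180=-28*x^3 + 264*x^2 - 92*x - 144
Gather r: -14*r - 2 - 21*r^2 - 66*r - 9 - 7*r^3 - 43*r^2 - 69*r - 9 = -7*r^3 - 64*r^2 - 149*r - 20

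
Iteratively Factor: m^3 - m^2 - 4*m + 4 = (m - 2)*(m^2 + m - 2) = (m - 2)*(m - 1)*(m + 2)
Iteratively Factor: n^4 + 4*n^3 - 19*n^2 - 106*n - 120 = (n - 5)*(n^3 + 9*n^2 + 26*n + 24) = (n - 5)*(n + 3)*(n^2 + 6*n + 8) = (n - 5)*(n + 2)*(n + 3)*(n + 4)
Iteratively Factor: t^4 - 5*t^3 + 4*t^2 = (t)*(t^3 - 5*t^2 + 4*t) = t^2*(t^2 - 5*t + 4) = t^2*(t - 1)*(t - 4)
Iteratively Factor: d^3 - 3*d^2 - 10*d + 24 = (d + 3)*(d^2 - 6*d + 8) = (d - 2)*(d + 3)*(d - 4)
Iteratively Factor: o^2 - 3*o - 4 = (o - 4)*(o + 1)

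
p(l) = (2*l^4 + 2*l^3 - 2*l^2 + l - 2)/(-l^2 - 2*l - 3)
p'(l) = (2*l + 2)*(2*l^4 + 2*l^3 - 2*l^2 + l - 2)/(-l^2 - 2*l - 3)^2 + (8*l^3 + 6*l^2 - 4*l + 1)/(-l^2 - 2*l - 3)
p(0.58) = 0.33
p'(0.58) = -0.73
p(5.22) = -42.23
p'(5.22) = -18.59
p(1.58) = -1.73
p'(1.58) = -3.73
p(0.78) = 0.14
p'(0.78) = -1.13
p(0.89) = 0.01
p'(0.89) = -1.41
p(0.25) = 0.52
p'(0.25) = -0.50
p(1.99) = -3.58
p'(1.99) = -5.34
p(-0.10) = 0.76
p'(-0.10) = -1.00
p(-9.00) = -174.11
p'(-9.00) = 38.23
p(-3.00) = -14.17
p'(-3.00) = 15.39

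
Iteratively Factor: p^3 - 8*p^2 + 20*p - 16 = (p - 2)*(p^2 - 6*p + 8) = (p - 2)^2*(p - 4)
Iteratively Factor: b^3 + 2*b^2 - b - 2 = (b + 1)*(b^2 + b - 2) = (b - 1)*(b + 1)*(b + 2)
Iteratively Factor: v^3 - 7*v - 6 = (v - 3)*(v^2 + 3*v + 2) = (v - 3)*(v + 1)*(v + 2)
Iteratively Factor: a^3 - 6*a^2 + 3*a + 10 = (a - 5)*(a^2 - a - 2) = (a - 5)*(a + 1)*(a - 2)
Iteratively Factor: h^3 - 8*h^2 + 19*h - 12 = (h - 3)*(h^2 - 5*h + 4) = (h - 4)*(h - 3)*(h - 1)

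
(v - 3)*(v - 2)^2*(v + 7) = v^4 - 33*v^2 + 100*v - 84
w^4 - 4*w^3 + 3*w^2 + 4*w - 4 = (w - 2)^2*(w - 1)*(w + 1)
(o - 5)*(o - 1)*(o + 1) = o^3 - 5*o^2 - o + 5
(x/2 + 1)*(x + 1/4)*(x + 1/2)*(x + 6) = x^4/2 + 35*x^3/8 + 145*x^2/16 + 5*x + 3/4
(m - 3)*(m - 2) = m^2 - 5*m + 6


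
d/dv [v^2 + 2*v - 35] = 2*v + 2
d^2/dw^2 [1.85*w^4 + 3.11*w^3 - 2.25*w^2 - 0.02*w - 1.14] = 22.2*w^2 + 18.66*w - 4.5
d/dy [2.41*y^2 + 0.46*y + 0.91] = 4.82*y + 0.46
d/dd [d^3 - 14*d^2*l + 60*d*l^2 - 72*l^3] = 3*d^2 - 28*d*l + 60*l^2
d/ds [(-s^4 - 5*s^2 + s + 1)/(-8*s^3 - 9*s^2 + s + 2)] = (-(24*s^2 + 18*s - 1)*(s^4 + 5*s^2 - s - 1) + (4*s^3 + 10*s - 1)*(8*s^3 + 9*s^2 - s - 2))/(8*s^3 + 9*s^2 - s - 2)^2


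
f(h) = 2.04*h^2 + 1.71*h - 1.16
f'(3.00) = 13.95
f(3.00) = 22.33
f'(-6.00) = -22.77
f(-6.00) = 62.02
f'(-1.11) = -2.82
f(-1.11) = -0.54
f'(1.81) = 9.09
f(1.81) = 8.62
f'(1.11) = 6.24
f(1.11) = 3.25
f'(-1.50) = -4.41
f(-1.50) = 0.86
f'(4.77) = 21.17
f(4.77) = 53.41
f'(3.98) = 17.95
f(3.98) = 37.96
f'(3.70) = 16.81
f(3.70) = 33.09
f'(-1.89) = -6.00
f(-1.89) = 2.90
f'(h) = 4.08*h + 1.71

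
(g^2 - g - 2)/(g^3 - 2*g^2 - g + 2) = 1/(g - 1)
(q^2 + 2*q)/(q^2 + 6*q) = (q + 2)/(q + 6)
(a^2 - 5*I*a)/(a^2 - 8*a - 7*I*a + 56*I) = a*(a - 5*I)/(a^2 - 8*a - 7*I*a + 56*I)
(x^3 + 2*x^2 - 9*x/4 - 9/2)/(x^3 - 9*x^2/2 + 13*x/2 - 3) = (x^2 + 7*x/2 + 3)/(x^2 - 3*x + 2)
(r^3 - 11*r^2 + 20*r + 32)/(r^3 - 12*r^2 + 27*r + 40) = (r - 4)/(r - 5)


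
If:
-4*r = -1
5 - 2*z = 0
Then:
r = 1/4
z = 5/2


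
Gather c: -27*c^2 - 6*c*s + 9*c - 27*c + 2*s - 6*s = -27*c^2 + c*(-6*s - 18) - 4*s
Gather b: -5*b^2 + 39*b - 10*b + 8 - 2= -5*b^2 + 29*b + 6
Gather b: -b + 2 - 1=1 - b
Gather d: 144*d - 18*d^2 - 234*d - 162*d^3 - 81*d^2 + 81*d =-162*d^3 - 99*d^2 - 9*d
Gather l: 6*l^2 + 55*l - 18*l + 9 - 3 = 6*l^2 + 37*l + 6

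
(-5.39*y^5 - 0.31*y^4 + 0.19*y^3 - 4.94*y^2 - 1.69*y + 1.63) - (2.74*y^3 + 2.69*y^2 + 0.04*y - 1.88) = -5.39*y^5 - 0.31*y^4 - 2.55*y^3 - 7.63*y^2 - 1.73*y + 3.51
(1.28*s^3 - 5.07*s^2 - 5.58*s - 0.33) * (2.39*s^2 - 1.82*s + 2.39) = 3.0592*s^5 - 14.4469*s^4 - 1.0496*s^3 - 2.7504*s^2 - 12.7356*s - 0.7887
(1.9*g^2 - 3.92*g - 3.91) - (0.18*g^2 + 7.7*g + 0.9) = 1.72*g^2 - 11.62*g - 4.81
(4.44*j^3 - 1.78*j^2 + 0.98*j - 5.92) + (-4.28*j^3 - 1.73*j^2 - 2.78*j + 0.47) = 0.16*j^3 - 3.51*j^2 - 1.8*j - 5.45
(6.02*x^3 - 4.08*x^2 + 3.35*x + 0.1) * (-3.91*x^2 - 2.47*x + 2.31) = -23.5382*x^5 + 1.0834*x^4 + 10.8853*x^3 - 18.0903*x^2 + 7.4915*x + 0.231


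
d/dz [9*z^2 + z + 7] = 18*z + 1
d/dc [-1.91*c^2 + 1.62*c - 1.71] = 1.62 - 3.82*c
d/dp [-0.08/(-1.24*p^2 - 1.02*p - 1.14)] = (-0.1984*p - 0.0816)/(1.24*p^2 + 1.02*p + 1.14)^2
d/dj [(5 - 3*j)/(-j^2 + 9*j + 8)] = (-3*j^2 + 10*j - 69)/(j^4 - 18*j^3 + 65*j^2 + 144*j + 64)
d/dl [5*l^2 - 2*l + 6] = 10*l - 2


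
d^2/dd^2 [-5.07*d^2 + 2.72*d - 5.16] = -10.1400000000000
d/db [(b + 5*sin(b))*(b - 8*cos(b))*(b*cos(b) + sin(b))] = -(b + 5*sin(b))*(b - 8*cos(b))*(b*sin(b) - 2*cos(b)) + (b + 5*sin(b))*(b*cos(b) + sin(b))*(8*sin(b) + 1) + (b - 8*cos(b))*(b*cos(b) + sin(b))*(5*cos(b) + 1)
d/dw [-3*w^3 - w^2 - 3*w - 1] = -9*w^2 - 2*w - 3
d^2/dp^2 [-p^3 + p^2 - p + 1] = 2 - 6*p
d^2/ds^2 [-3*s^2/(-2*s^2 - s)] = -12/(8*s^3 + 12*s^2 + 6*s + 1)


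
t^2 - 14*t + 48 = (t - 8)*(t - 6)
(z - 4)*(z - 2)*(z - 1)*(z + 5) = z^4 - 2*z^3 - 21*z^2 + 62*z - 40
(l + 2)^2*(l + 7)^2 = l^4 + 18*l^3 + 109*l^2 + 252*l + 196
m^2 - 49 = (m - 7)*(m + 7)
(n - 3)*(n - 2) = n^2 - 5*n + 6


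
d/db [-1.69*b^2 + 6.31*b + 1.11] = 6.31 - 3.38*b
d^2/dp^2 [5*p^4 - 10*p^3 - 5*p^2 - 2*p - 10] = 60*p^2 - 60*p - 10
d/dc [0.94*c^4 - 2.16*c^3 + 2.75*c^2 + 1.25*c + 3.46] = 3.76*c^3 - 6.48*c^2 + 5.5*c + 1.25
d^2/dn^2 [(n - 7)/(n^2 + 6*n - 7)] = 2*((1 - 3*n)*(n^2 + 6*n - 7) + 4*(n - 7)*(n + 3)^2)/(n^2 + 6*n - 7)^3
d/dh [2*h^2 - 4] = 4*h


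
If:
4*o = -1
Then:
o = -1/4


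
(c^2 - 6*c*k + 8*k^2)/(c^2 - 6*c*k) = (c^2 - 6*c*k + 8*k^2)/(c*(c - 6*k))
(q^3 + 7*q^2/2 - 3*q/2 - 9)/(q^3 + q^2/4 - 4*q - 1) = 2*(2*q^2 + 3*q - 9)/(4*q^2 - 7*q - 2)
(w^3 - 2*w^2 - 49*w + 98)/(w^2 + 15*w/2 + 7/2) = 2*(w^2 - 9*w + 14)/(2*w + 1)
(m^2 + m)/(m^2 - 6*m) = (m + 1)/(m - 6)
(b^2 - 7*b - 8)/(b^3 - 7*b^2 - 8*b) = 1/b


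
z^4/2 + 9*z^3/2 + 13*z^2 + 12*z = z*(z/2 + 1)*(z + 3)*(z + 4)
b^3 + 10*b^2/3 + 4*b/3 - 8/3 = (b - 2/3)*(b + 2)^2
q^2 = q^2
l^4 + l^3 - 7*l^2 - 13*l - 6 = (l - 3)*(l + 1)^2*(l + 2)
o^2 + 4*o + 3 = (o + 1)*(o + 3)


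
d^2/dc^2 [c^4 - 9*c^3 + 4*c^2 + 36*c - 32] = 12*c^2 - 54*c + 8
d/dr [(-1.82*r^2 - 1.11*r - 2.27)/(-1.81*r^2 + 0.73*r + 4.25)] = (-3.3377*r^2 - 23.6874*r - 3.0604)/(3.2761*r^4 - 2.6426*r^3 - 14.8521*r^2 + 6.205*r + 18.0625)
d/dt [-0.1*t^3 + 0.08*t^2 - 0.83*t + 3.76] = -0.3*t^2 + 0.16*t - 0.83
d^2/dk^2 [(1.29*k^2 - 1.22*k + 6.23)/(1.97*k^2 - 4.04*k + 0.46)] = (11.064308*k^3 + 138.054054*k^2 - 290.86656*k + 188.087316)/(7.645373*k^6 - 47.036508*k^5 + 101.816298*k^4 - 87.905552*k^3 + 23.774364*k^2 - 2.564592*k + 0.097336)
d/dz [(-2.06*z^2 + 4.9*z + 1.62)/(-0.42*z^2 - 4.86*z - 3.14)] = (12.0696*z^2 + 14.2976*z - 7.5128)/(0.1764*z^4 + 4.0824*z^3 + 26.2572*z^2 + 30.5208*z + 9.8596)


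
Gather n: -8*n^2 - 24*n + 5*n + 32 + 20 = -8*n^2 - 19*n + 52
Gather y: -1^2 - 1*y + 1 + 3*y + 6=2*y + 6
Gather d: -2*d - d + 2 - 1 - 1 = -3*d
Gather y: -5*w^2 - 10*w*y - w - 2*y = -5*w^2 - w + y*(-10*w - 2)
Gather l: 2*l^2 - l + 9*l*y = 2*l^2 + l*(9*y - 1)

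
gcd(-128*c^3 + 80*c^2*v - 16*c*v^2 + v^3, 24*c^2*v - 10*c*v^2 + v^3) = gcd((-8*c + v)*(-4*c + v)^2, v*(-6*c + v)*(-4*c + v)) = -4*c + v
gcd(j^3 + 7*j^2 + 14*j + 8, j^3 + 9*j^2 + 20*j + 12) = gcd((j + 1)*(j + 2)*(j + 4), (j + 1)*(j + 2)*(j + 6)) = j^2 + 3*j + 2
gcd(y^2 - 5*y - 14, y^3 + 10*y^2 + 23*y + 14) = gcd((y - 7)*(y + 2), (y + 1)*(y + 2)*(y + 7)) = y + 2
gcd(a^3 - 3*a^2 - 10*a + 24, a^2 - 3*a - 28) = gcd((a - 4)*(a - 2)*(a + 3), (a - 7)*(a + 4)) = 1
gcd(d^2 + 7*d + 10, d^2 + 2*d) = d + 2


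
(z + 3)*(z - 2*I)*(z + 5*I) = z^3 + 3*z^2 + 3*I*z^2 + 10*z + 9*I*z + 30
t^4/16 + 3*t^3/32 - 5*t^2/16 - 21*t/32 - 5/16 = (t/4 + 1/4)*(t/4 + 1/2)*(t - 5/2)*(t + 1)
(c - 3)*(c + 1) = c^2 - 2*c - 3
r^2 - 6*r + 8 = (r - 4)*(r - 2)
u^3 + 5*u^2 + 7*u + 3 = (u + 1)^2*(u + 3)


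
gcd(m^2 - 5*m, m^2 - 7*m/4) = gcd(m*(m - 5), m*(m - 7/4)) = m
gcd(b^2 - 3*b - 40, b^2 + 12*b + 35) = b + 5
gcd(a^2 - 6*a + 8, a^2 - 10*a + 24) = a - 4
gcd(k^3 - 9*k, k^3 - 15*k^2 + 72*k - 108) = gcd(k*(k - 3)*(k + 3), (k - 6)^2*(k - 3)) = k - 3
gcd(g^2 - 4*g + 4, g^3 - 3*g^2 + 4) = g^2 - 4*g + 4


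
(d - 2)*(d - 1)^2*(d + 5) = d^4 + d^3 - 15*d^2 + 23*d - 10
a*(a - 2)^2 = a^3 - 4*a^2 + 4*a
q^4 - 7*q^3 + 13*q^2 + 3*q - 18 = (q - 3)^2*(q - 2)*(q + 1)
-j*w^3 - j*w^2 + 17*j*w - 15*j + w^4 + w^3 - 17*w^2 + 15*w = (-j + w)*(w - 3)*(w - 1)*(w + 5)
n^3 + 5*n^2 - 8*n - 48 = (n - 3)*(n + 4)^2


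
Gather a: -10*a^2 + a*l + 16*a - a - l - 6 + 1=-10*a^2 + a*(l + 15) - l - 5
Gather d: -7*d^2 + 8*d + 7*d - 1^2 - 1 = -7*d^2 + 15*d - 2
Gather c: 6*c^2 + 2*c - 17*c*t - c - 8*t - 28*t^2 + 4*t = 6*c^2 + c*(1 - 17*t) - 28*t^2 - 4*t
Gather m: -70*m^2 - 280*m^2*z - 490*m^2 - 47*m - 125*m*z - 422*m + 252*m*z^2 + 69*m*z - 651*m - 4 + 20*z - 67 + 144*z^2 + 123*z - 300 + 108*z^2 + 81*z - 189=m^2*(-280*z - 560) + m*(252*z^2 - 56*z - 1120) + 252*z^2 + 224*z - 560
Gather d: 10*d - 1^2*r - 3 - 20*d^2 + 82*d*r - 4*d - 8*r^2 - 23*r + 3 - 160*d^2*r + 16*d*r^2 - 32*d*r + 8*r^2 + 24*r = d^2*(-160*r - 20) + d*(16*r^2 + 50*r + 6)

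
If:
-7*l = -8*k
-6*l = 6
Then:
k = -7/8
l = -1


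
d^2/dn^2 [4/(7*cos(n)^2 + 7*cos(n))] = 4*(-(1 - cos(2*n))^2 + 15*cos(n)/4 - 3*cos(2*n)/2 - 3*cos(3*n)/4 + 9/2)/(7*(cos(n) + 1)^3*cos(n)^3)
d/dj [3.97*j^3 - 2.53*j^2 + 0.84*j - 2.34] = 11.91*j^2 - 5.06*j + 0.84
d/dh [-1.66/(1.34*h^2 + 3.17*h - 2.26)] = (4.4488*h + 5.2622)/(1.34*h^2 + 3.17*h - 2.26)^2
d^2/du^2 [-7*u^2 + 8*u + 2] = -14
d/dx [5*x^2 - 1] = 10*x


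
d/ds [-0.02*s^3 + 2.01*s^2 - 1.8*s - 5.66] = -0.06*s^2 + 4.02*s - 1.8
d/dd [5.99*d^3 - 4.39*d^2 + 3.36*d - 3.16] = 17.97*d^2 - 8.78*d + 3.36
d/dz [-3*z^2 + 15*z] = 15 - 6*z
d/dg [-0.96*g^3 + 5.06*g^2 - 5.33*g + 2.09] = -2.88*g^2 + 10.12*g - 5.33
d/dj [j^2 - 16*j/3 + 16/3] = 2*j - 16/3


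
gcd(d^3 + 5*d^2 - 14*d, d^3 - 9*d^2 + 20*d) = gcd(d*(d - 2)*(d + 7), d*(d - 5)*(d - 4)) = d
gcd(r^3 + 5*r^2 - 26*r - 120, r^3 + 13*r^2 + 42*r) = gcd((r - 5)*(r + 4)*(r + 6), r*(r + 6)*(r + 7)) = r + 6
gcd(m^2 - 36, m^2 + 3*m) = 1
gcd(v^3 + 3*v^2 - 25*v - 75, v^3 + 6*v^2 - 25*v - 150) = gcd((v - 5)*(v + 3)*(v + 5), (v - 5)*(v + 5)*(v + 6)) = v^2 - 25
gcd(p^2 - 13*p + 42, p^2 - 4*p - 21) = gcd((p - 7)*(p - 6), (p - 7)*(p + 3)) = p - 7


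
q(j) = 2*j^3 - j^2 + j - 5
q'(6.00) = 205.00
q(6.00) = 397.00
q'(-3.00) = 61.00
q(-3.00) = -71.00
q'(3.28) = 58.99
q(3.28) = 58.10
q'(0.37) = 1.08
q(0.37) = -4.67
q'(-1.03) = 9.43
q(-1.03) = -9.28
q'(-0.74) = 5.77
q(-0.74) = -7.10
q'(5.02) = 142.16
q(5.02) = 227.83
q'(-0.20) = 1.64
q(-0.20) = -5.26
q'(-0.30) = 2.14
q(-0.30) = -5.44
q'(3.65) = 73.64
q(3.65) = 82.58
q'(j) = 6*j^2 - 2*j + 1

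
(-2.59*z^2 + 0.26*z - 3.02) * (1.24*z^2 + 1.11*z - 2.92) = -3.2116*z^4 - 2.5525*z^3 + 4.1066*z^2 - 4.1114*z + 8.8184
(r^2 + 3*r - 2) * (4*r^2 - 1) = 4*r^4 + 12*r^3 - 9*r^2 - 3*r + 2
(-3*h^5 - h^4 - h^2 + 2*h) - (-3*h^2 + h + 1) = -3*h^5 - h^4 + 2*h^2 + h - 1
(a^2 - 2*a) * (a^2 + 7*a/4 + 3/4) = a^4 - a^3/4 - 11*a^2/4 - 3*a/2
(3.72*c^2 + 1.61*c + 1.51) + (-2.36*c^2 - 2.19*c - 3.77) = 1.36*c^2 - 0.58*c - 2.26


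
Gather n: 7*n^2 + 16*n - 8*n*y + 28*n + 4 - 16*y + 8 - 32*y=7*n^2 + n*(44 - 8*y) - 48*y + 12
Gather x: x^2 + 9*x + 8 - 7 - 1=x^2 + 9*x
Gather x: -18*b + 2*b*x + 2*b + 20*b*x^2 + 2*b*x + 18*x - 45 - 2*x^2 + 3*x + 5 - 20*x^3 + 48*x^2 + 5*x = -16*b - 20*x^3 + x^2*(20*b + 46) + x*(4*b + 26) - 40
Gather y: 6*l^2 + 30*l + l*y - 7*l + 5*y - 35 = 6*l^2 + 23*l + y*(l + 5) - 35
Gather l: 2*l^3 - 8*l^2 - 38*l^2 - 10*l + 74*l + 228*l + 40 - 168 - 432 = 2*l^3 - 46*l^2 + 292*l - 560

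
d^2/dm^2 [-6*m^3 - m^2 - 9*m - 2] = -36*m - 2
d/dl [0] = 0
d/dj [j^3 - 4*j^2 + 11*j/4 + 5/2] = 3*j^2 - 8*j + 11/4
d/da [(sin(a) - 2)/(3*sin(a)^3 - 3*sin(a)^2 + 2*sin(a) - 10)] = (-6*sin(a)^3 + 21*sin(a)^2 - 12*sin(a) - 6)*cos(a)/(3*sin(a)^3 - 3*sin(a)^2 + 2*sin(a) - 10)^2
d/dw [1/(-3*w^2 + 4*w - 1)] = 2*(3*w - 2)/(3*w^2 - 4*w + 1)^2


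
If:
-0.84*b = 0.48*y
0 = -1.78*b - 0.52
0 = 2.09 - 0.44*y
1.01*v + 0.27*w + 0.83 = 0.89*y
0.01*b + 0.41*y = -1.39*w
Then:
No Solution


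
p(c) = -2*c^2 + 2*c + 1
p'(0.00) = 2.00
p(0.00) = 1.00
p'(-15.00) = 62.00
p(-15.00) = -479.00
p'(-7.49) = 31.96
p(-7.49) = -126.18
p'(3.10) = -10.40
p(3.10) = -12.02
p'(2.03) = -6.12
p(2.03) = -3.18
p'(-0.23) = 2.92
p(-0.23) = 0.43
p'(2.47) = -7.88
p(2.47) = -6.26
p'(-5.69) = 24.76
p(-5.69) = -75.13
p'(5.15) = -18.60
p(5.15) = -41.74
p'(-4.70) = 20.80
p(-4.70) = -52.58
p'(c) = 2 - 4*c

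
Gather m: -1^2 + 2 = 1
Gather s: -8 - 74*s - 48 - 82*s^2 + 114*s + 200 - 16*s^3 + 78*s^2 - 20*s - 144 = -16*s^3 - 4*s^2 + 20*s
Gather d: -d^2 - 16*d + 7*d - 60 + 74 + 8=-d^2 - 9*d + 22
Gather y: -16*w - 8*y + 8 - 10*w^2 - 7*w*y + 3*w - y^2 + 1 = -10*w^2 - 13*w - y^2 + y*(-7*w - 8) + 9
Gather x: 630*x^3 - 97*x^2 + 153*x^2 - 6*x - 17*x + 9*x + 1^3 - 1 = 630*x^3 + 56*x^2 - 14*x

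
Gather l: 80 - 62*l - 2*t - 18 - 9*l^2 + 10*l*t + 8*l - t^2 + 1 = -9*l^2 + l*(10*t - 54) - t^2 - 2*t + 63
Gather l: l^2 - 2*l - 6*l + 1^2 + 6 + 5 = l^2 - 8*l + 12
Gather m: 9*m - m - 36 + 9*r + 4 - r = 8*m + 8*r - 32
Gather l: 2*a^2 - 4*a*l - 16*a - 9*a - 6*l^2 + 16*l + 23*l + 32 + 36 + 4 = 2*a^2 - 25*a - 6*l^2 + l*(39 - 4*a) + 72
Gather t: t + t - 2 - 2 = 2*t - 4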